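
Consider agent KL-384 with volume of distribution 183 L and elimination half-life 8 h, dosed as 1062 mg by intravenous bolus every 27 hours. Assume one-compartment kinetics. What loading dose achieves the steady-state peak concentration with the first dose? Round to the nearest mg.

1175 mg

f = (1/2)^(27/8) ≈ 0.096388; accumulation ratio R = 1/(1−f) ≈ 1.10667.
Loading dose to hit Cmax,ss on first dose: D_load = D_maint·R ≈ 1062 × 1.10667 ≈ 1175.28 mg.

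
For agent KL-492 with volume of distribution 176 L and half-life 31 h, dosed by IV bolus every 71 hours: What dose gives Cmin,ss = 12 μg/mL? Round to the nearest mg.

τ/t½ = 71/31 ≈ 2.2903, so f = (1/2)^(71/31) ≈ 0.204430.
Cmin,ss = (D/Vd)·f/(1−f), so D = Cmin,ss·Vd·(1−f)/f.
D = 12 × 176 × (1−f)/f ≈ 12 × 176 × 3.89165 ≈ 8219.16 mg.

8219 mg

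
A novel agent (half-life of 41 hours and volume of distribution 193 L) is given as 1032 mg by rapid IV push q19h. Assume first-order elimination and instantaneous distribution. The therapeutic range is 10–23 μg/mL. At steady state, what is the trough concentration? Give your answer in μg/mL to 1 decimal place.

Over one 19-h interval, 19/41 ≈ 0.46341 half-lives elapse, leaving f ≈ 0.7253 of each dose.
At steady state, accumulation factor R = 1/(1 − e^(−kτ)) ≈ 3.6403.
Single-dose peak C₀ = D/Vd = 1032/193 ≈ 5.347 μg/mL.
Cmax,ss = C₀/(1 − f) ≈ 5.347/0.2747 ≈ 19.465 μg/mL.
Steady-state trough Cmin,ss = Cmax,ss·f ≈ 19.465 × 0.7253 ≈ 14.118 μg/mL.
Trough 14.1 μg/mL vs MEC 10 μg/mL: adequate.

14.1 μg/mL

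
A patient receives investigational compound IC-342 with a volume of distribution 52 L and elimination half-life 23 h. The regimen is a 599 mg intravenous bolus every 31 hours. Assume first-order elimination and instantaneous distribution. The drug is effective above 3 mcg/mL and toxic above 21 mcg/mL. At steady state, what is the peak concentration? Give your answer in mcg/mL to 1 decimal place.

Over one 31-h interval, 31/23 ≈ 1.3478 half-lives elapse, leaving f ≈ 0.3929 of each dose.
Accumulation ratio R = 1/(1 − f) ≈ 1/0.6071 ≈ 1.6472.
Single-dose peak C₀ = D/Vd = 599/52 ≈ 11.519 mcg/mL.
Steady-state peak Cmax,ss = C₀·R ≈ 11.519 × 1.6472 ≈ 18.974 mcg/mL.
Peak 19.0 mcg/mL vs MTC 21 mcg/mL: below toxic threshold.

19.0 mcg/mL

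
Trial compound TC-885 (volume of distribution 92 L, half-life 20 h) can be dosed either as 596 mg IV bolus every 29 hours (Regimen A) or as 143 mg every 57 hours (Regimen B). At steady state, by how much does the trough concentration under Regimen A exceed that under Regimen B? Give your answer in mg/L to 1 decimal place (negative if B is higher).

Regimen A: f = (1/2)^(29/20) ≈ 0.3660; Cmin,ss = (596/92)·f/(1−f) ≈ 3.740 mg/L.
Regimen B: f = (1/2)^(57/20) ≈ 0.1387; Cmin,ss = (143/92)·f/(1−f) ≈ 0.250 mg/L.
Difference ≈ 3.740 − 0.250 ≈ 3.490 mg/L.

3.5 mg/L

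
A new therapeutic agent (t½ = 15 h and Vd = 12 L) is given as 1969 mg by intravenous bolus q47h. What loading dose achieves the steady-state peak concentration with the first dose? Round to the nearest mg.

2222 mg

f = (1/2)^(47/15) ≈ 0.113965; accumulation ratio R = 1/(1−f) ≈ 1.12862.
Loading dose to hit Cmax,ss on first dose: D_load = D_maint·R ≈ 1969 × 1.12862 ≈ 2222.25 mg.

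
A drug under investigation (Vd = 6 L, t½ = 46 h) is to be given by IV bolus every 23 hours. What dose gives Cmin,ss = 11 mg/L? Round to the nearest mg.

27 mg

τ/t½ = 23/46 ≈ 0.5, so f = (1/2)^(23/46) ≈ 0.707107.
Cmin,ss = (D/Vd)·f/(1−f), so D = Cmin,ss·Vd·(1−f)/f.
D = 11 × 6 × (1−f)/f ≈ 11 × 6 × 0.41421 ≈ 27.34 mg.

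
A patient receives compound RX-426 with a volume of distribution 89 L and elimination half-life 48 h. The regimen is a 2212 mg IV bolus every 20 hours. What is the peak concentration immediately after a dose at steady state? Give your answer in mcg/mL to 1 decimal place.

Over one 20-h interval, 20/48 ≈ 0.41667 half-lives elapse, leaving f ≈ 0.7492 of each dose.
Accumulation ratio R = 1/(1 − f) ≈ 1/0.2508 ≈ 3.9872.
Single-dose peak C₀ = D/Vd = 2212/89 ≈ 24.854 mcg/mL.
Cmax,ss = C₀/(1 − f) ≈ 24.854/0.2508 ≈ 99.099 mcg/mL.

99.1 mcg/mL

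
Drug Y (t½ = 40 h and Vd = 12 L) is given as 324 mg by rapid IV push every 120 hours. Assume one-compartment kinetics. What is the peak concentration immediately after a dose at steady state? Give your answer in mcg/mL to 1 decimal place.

30.9 mcg/mL

The dosing interval is 3 half-lives, so f = 2^(−3) = 0.125.
Accumulation ratio R = 1/(1 − f) = 1/0.875 = 8/7.
Single-dose peak C₀ = D/Vd = 324/12 = 27 mcg/mL.
Steady-state peak Cmax,ss = C₀·R = 27 × 8/7 ≈ 30.857 mcg/mL.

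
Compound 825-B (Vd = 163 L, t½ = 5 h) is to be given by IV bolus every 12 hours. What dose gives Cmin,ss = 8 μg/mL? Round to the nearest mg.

τ/t½ = 12/5 ≈ 2.4, so f = (1/2)^(12/5) ≈ 0.189465.
Cmin,ss = (D/Vd)·f/(1−f), so D = Cmin,ss·Vd·(1−f)/f.
D = 8 × 163 × (1−f)/f ≈ 8 × 163 × 4.27802 ≈ 5578.54 mg.

5579 mg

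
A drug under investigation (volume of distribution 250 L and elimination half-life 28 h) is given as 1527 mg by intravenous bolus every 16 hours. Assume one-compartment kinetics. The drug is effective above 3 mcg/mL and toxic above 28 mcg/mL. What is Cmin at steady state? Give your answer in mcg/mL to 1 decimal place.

12.6 mcg/mL

Over one 16-h interval, 16/28 ≈ 0.57143 half-lives elapse, leaving f ≈ 0.6730 of each dose.
Each bolus raises the concentration by D/Vd = 1527/250 ≈ 6.108 mcg/mL.
Steady-state trough Cmin,ss = C₀·f/(1−f) ≈ 6.108 × 0.6730/0.3270 ≈ 12.571 mcg/mL.
Trough 12.6 mcg/mL vs MEC 3 mcg/mL: adequate.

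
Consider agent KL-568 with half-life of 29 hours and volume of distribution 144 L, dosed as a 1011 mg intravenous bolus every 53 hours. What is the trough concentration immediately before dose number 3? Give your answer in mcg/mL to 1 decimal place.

2.5 mcg/mL

f = (1/2)^(τ/t½) = (1/2)^(53/29) ≈ 0.2817.
C₀ = D/Vd = 1011/144 ≈ 7.021 mcg/mL.
Before the 3rd dose, 2 doses have been given. Superposition: Cmin = C₀·(f + f²).
≈ 7.021 × (0.2817 + 0.0794) ≈ 7.021 × 0.3611 ≈ 2.535 mcg/mL.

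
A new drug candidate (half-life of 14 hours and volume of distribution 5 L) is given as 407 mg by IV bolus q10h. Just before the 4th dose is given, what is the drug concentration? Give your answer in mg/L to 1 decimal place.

98.3 mg/L

f = (1/2)^(τ/t½) = (1/2)^(10/14) ≈ 0.6095.
C₀ = D/Vd = 407/5 ≈ 81.400 mg/L.
Before the 4th dose, 3 doses have been given. Superposition: Cmin = C₀·(f + f² + … + f^3).
≈ 81.400 × (0.6095 + 0.3715 + 0.2264) ≈ 81.400 × 1.2074 ≈ 98.282 mg/L.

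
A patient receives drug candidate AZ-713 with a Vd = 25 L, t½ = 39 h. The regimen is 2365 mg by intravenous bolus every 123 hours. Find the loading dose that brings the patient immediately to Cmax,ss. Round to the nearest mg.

f = (1/2)^(123/39) ≈ 0.112356; accumulation ratio R = 1/(1−f) ≈ 1.12658.
Loading dose to hit Cmax,ss on first dose: D_load = D_maint·R ≈ 2365 × 1.12658 ≈ 2664.36 mg.

2664 mg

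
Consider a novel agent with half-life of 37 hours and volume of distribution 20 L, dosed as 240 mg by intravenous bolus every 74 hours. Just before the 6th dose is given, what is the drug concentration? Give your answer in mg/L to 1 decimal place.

4.0 mg/L

f = (1/2)^(τ/t½) = (1/2)^(74/37) ≈ 0.2500.
C₀ = D/Vd = 240/20 ≈ 12.000 mg/L.
Before the 6th dose, 5 doses have been given. Superposition: Cmin = C₀·(f + f² + … + f^5).
≈ 12.000 × (0.2500 + 0.0625 + 0.0156 + 0.0039 + 0.0010) ≈ 12.000 × 0.3330 ≈ 3.996 mg/L.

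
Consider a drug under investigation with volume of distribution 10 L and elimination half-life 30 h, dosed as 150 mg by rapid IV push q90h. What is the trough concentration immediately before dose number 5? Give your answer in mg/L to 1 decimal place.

2.1 mg/L

f = (1/2)^(τ/t½) = (1/2)^(90/30) ≈ 0.1250.
C₀ = D/Vd = 150/10 ≈ 15.000 mg/L.
Before the 5th dose, 4 doses have been given. Superposition: Cmin = C₀·(f + f² + … + f^4).
≈ 15.000 × (0.1250 + 0.0156 + 0.0020 + 0.0002) ≈ 15.000 × 0.1428 ≈ 2.142 mg/L.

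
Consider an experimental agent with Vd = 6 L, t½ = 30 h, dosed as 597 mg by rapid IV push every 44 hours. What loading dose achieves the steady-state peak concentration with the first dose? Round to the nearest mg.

f = (1/2)^(44/30) ≈ 0.361817; accumulation ratio R = 1/(1−f) ≈ 1.56695.
Loading dose to hit Cmax,ss on first dose: D_load = D_maint·R ≈ 597 × 1.56695 ≈ 935.47 mg.

935 mg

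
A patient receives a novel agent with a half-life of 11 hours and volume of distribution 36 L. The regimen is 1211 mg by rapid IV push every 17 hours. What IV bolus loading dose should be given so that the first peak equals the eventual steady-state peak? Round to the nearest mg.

1842 mg

f = (1/2)^(17/11) ≈ 0.342588; accumulation ratio R = 1/(1−f) ≈ 1.52112.
Loading dose to hit Cmax,ss on first dose: D_load = D_maint·R ≈ 1211 × 1.52112 ≈ 1842.08 mg.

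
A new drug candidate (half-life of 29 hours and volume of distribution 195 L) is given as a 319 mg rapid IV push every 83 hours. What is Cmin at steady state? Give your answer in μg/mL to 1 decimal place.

0.3 μg/mL

τ/t½ = 83/29 ≈ 2.8621, so fraction remaining f = (1/2)^(83/29) ≈ 0.1375.
Accumulation ratio R = 1/(1 − f) ≈ 1/0.8625 ≈ 1.1594.
Each bolus raises the concentration by D/Vd = 319/195 ≈ 1.636 μg/mL.
Cmax,ss = C₀/(1 − f) ≈ 1.636/0.8625 ≈ 1.897 μg/mL.
One interval later, Cmin,ss = Cmax,ss·e^(−kτ) ≈ 1.897 × 0.1375 ≈ 0.261 μg/mL.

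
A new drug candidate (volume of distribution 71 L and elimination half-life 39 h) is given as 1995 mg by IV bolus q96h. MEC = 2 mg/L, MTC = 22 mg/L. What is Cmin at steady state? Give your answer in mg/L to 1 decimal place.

6.2 mg/L

τ/t½ = 96/39 ≈ 2.4615, so fraction remaining f = (1/2)^(96/39) ≈ 0.1816.
At steady state, accumulation factor R = 1/(1 − e^(−kτ)) ≈ 1.2219.
Each bolus raises the concentration by D/Vd = 1995/71 ≈ 28.099 mg/L.
Steady-state peak Cmax,ss = C₀·R ≈ 28.099 × 1.2219 ≈ 34.334 mg/L.
Steady-state trough Cmin,ss = Cmax,ss·f ≈ 34.334 × 0.1816 ≈ 6.235 mg/L.
Trough 6.2 mg/L vs MEC 2 mg/L: adequate.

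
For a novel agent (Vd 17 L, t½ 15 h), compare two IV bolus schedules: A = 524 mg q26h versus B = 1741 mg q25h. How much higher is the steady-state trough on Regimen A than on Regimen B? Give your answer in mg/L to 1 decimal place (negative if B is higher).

-33.8 mg/L

Regimen A: f = (1/2)^(26/15) ≈ 0.3008; Cmin,ss = (524/17)·f/(1−f) ≈ 13.260 mg/L.
Regimen B: f = (1/2)^(25/15) ≈ 0.3150; Cmin,ss = (1741/17)·f/(1−f) ≈ 47.094 mg/L.
Difference ≈ 13.260 − 47.094 ≈ -33.834 mg/L.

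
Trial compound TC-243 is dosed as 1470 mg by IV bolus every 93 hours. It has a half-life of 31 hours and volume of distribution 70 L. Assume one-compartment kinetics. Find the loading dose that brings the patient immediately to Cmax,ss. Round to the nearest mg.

f = (1/2)^(93/31) ≈ 0.125000; accumulation ratio R = 1/(1−f) ≈ 1.14286.
Loading dose to hit Cmax,ss on first dose: D_load = D_maint·R ≈ 1470 × 1.14286 ≈ 1680.00 mg.

1680 mg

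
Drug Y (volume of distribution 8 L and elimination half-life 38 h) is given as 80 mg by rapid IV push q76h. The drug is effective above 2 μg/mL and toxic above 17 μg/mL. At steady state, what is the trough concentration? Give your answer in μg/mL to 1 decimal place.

τ = 76 h = 2 half-lives, so f = (1/2)^2 = 0.25.
Accumulation ratio R = 1/(1 − f) = 1/0.75 = 4/3.
Single-dose peak C₀ = D/Vd = 80/8 = 10 μg/mL.
Steady-state peak Cmax,ss = C₀·R = 10 × 4/3 ≈ 13.333 μg/mL.
Steady-state trough Cmin,ss = Cmax,ss·f ≈ 13.333 × 0.25 ≈ 3.333 μg/mL.
Trough 3.3 μg/mL vs MEC 2 μg/mL: adequate.

3.3 μg/mL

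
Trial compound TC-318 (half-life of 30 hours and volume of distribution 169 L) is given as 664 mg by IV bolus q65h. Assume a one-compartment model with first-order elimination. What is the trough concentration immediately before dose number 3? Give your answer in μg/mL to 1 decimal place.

1.1 μg/mL

f = (1/2)^(τ/t½) = (1/2)^(65/30) ≈ 0.2227.
C₀ = D/Vd = 664/169 ≈ 3.929 μg/mL.
Before the 3rd dose, 2 doses have been given. Superposition: Cmin = C₀·(f + f²).
≈ 3.929 × (0.2227 + 0.0496) ≈ 3.929 × 0.2723 ≈ 1.070 μg/mL.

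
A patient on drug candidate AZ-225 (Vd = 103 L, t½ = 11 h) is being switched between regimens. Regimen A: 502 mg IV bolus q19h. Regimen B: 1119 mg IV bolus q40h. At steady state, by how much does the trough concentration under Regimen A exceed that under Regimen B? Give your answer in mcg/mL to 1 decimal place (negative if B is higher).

Regimen A: f = (1/2)^(19/11) ≈ 0.3020; Cmin,ss = (502/103)·f/(1−f) ≈ 2.109 mcg/mL.
Regimen B: f = (1/2)^(40/11) ≈ 0.0804; Cmin,ss = (1119/103)·f/(1−f) ≈ 0.950 mcg/mL.
Difference ≈ 2.109 − 0.950 ≈ 1.159 mcg/mL.

1.2 mcg/mL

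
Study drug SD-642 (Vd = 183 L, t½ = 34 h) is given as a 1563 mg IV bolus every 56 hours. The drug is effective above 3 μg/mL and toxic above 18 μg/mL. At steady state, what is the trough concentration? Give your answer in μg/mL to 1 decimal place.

k = ln2/t½ = ln2/34 ≈ 0.020387 h⁻¹; fraction remaining f = e^(−kτ) = e^(−0.020387×56) ≈ 0.3193.
Each bolus raises the concentration by D/Vd = 1563/183 ≈ 8.541 μg/mL.
Steady-state trough Cmin,ss = C₀·f/(1−f) ≈ 8.541 × 0.3193/0.6807 ≈ 4.006 μg/mL.
Trough 4.0 μg/mL vs MEC 3 μg/mL: adequate.

4.0 μg/mL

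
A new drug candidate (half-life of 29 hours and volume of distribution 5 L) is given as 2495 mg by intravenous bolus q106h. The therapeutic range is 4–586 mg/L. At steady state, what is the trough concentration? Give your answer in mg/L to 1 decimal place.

43.0 mg/L

k = ln2/t½ = ln2/29 ≈ 0.023902 h⁻¹; fraction remaining f = e^(−kτ) = e^(−0.023902×106) ≈ 0.0794.
Single-dose peak C₀ = D/Vd = 2495/5 ≈ 499.000 mg/L.
Steady-state trough Cmin,ss = C₀·f/(1−f) ≈ 499.000 × 0.0794/0.9206 ≈ 43.038 mg/L.
Trough 43.0 mg/L vs MEC 4 mg/L: adequate.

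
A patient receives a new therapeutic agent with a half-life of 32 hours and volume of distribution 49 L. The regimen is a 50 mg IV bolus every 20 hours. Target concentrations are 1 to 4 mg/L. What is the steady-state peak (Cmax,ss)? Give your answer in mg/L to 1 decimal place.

2.9 mg/L

k = ln2/t½ = ln2/32 ≈ 0.021661 h⁻¹; fraction remaining f = e^(−kτ) = e^(−0.021661×20) ≈ 0.6484.
Accumulation ratio R = 1/(1 − f) ≈ 1/0.3516 ≈ 2.8441.
Single-dose peak C₀ = D/Vd = 50/49 ≈ 1.020 mg/L.
Steady-state peak Cmax,ss = C₀·R ≈ 1.020 × 2.8441 ≈ 2.901 mg/L.
Peak 2.9 mg/L vs MTC 4 mg/L: below toxic threshold.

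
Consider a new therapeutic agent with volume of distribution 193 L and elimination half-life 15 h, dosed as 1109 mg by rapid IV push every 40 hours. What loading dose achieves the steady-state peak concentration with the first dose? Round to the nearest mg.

f = (1/2)^(40/15) ≈ 0.157490; accumulation ratio R = 1/(1−f) ≈ 1.18693.
Loading dose to hit Cmax,ss on first dose: D_load = D_maint·R ≈ 1109 × 1.18693 ≈ 1316.31 mg.

1316 mg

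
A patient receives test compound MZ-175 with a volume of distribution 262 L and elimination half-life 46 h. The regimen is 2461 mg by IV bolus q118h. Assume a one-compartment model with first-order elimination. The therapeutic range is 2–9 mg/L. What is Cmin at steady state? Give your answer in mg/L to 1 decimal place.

Over one 118-h interval, 118/46 ≈ 2.5652 half-lives elapse, leaving f ≈ 0.1690 of each dose.
Accumulation ratio R = 1/(1 − f) ≈ 1/0.8310 ≈ 1.2034.
Each bolus raises the concentration by D/Vd = 2461/262 ≈ 9.393 mg/L.
Steady-state peak Cmax,ss = C₀·R ≈ 9.393 × 1.2034 ≈ 11.304 mg/L.
One interval later, Cmin,ss = Cmax,ss·e^(−kτ) ≈ 11.304 × 0.1690 ≈ 1.910 mg/L.
Trough 1.9 mg/L vs MEC 2 mg/L: subtherapeutic.

1.9 mg/L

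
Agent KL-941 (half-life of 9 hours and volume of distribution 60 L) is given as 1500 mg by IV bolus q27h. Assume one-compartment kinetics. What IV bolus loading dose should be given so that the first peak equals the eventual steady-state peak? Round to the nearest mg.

f = (1/2)^(27/9) ≈ 0.125000; accumulation ratio R = 1/(1−f) ≈ 1.14286.
Loading dose to hit Cmax,ss on first dose: D_load = D_maint·R ≈ 1500 × 1.14286 ≈ 1714.29 mg.

1714 mg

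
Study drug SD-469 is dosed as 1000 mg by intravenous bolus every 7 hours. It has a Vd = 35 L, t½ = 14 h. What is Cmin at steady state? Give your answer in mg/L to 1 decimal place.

69.0 mg/L

k = ln2/t½ = ln2/14 ≈ 0.049511 h⁻¹; fraction remaining f = e^(−kτ) = e^(−0.049511×7) ≈ 0.7071.
Single-dose peak C₀ = D/Vd = 1000/35 ≈ 28.571 mg/L.
Steady-state trough Cmin,ss = C₀·f/(1−f) ≈ 28.571 × 0.7071/0.2929 ≈ 68.974 mg/L.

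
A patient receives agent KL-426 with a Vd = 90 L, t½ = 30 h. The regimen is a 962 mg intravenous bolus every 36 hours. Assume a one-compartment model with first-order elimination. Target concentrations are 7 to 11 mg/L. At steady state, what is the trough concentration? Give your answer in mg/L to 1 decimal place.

8.2 mg/L

k = ln2/t½ = ln2/30 ≈ 0.023105 h⁻¹; fraction remaining f = e^(−kτ) = e^(−0.023105×36) ≈ 0.4353.
Accumulation ratio R = 1/(1 − f) ≈ 1/0.5647 ≈ 1.7709.
Single-dose peak C₀ = D/Vd = 962/90 ≈ 10.689 mg/L.
Steady-state peak Cmax,ss = C₀·R ≈ 10.689 × 1.7709 ≈ 18.929 mg/L.
One interval later, Cmin,ss = Cmax,ss·e^(−kτ) ≈ 18.929 × 0.4353 ≈ 8.240 mg/L.
Trough 8.2 mg/L vs MEC 7 mg/L: adequate.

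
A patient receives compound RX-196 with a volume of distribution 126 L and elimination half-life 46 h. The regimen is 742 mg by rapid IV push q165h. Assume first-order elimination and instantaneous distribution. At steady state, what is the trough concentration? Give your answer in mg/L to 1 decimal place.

τ/t½ = 165/46 ≈ 3.587, so fraction remaining f = (1/2)^(165/46) ≈ 0.0832.
Accumulation ratio R = 1/(1 − f) ≈ 1/0.9168 ≈ 1.0908.
Each bolus raises the concentration by D/Vd = 742/126 ≈ 5.889 mg/L.
Cmax,ss = C₀/(1 − f) ≈ 5.889/0.9168 ≈ 6.423 mg/L.
Steady-state trough Cmin,ss = Cmax,ss·f ≈ 6.423 × 0.0832 ≈ 0.534 mg/L.

0.5 mg/L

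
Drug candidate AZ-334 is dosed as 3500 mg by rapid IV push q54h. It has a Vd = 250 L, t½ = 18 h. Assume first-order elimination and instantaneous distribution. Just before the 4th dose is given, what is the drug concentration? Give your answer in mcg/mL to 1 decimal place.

2.0 mcg/mL

f = (1/2)^(τ/t½) = (1/2)^(54/18) ≈ 0.1250.
C₀ = D/Vd = 3500/250 ≈ 14.000 mcg/mL.
Before the 4th dose, 3 doses have been given. Superposition: Cmin = C₀·(f + f² + … + f^3).
≈ 14.000 × (0.1250 + 0.0156 + 0.0020) ≈ 14.000 × 0.1426 ≈ 1.996 mcg/mL.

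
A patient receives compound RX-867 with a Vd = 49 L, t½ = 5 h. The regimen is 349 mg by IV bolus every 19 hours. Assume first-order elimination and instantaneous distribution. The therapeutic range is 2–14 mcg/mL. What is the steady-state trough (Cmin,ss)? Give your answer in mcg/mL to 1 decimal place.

Over one 19-h interval, 19/5 ≈ 3.8 half-lives elapse, leaving f ≈ 0.0718 of each dose.
At steady state, accumulation factor R = 1/(1 − e^(−kτ)) ≈ 1.0774.
Each bolus raises the concentration by D/Vd = 349/49 ≈ 7.122 mcg/mL.
Steady-state peak Cmax,ss = C₀·R ≈ 7.122 × 1.0774 ≈ 7.673 mcg/mL.
Steady-state trough Cmin,ss = Cmax,ss·f ≈ 7.673 × 0.0718 ≈ 0.551 mcg/mL.
Trough 0.6 mcg/mL vs MEC 2 mcg/mL: subtherapeutic.

0.6 mcg/mL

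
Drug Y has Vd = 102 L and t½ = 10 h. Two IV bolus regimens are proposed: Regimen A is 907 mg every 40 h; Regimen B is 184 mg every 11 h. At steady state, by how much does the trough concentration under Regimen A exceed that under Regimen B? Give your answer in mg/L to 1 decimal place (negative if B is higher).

-1.0 mg/L

Regimen A: f = (1/2)^(40/10) ≈ 0.0625; Cmin,ss = (907/102)·f/(1−f) ≈ 0.593 mg/L.
Regimen B: f = (1/2)^(11/10) ≈ 0.4665; Cmin,ss = (184/102)·f/(1−f) ≈ 1.577 mg/L.
Difference ≈ 0.593 − 1.577 ≈ -0.984 mg/L.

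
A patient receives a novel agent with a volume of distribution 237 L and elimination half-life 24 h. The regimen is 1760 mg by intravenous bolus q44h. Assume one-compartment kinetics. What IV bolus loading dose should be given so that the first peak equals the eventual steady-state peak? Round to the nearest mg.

2447 mg

f = (1/2)^(44/24) ≈ 0.280616; accumulation ratio R = 1/(1−f) ≈ 1.39008.
Loading dose to hit Cmax,ss on first dose: D_load = D_maint·R ≈ 1760 × 1.39008 ≈ 2446.54 mg.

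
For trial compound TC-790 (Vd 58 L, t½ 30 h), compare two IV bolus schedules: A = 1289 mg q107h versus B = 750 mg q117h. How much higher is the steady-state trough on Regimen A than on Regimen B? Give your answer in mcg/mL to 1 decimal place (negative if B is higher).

Regimen A: f = (1/2)^(107/30) ≈ 0.0844; Cmin,ss = (1289/58)·f/(1−f) ≈ 2.049 mcg/mL.
Regimen B: f = (1/2)^(117/30) ≈ 0.0670; Cmin,ss = (750/58)·f/(1−f) ≈ 0.929 mcg/mL.
Difference ≈ 2.049 − 0.929 ≈ 1.120 mcg/mL.

1.1 mcg/mL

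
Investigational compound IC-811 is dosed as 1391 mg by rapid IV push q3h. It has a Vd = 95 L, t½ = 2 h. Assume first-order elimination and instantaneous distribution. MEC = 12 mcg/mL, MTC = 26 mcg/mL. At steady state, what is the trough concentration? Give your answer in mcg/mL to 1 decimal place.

8.0 mcg/mL

τ/t½ = 3/2 ≈ 1.5, so fraction remaining f = (1/2)^(3/2) ≈ 0.3536.
Single-dose peak C₀ = D/Vd = 1391/95 ≈ 14.642 mcg/mL.
Steady-state trough Cmin,ss = C₀·f/(1−f) ≈ 14.642 × 0.3536/0.6464 ≈ 8.010 mcg/mL.
Trough 8.0 mcg/mL vs MEC 12 mcg/mL: subtherapeutic.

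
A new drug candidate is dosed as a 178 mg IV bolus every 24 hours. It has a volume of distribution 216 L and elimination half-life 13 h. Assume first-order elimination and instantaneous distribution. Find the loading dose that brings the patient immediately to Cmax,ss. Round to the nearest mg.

f = (1/2)^(24/13) ≈ 0.278133; accumulation ratio R = 1/(1−f) ≈ 1.38530.
Loading dose to hit Cmax,ss on first dose: D_load = D_maint·R ≈ 178 × 1.38530 ≈ 246.58 mg.

247 mg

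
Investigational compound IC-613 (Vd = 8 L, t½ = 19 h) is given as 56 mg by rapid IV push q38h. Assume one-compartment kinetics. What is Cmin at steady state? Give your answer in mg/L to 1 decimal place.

The dosing interval is 2 half-lives, so f = 2^(−2) = 0.25.
At steady state, R = 1/(1 − 0.25) = 4/3.
Single-dose peak C₀ = D/Vd = 56/8 = 7 mg/L.
Steady-state peak Cmax,ss = C₀·R = 7 × 4/3 ≈ 9.333 mg/L.
Steady-state trough Cmin,ss = Cmax,ss·f ≈ 9.333 × 0.25 ≈ 2.333 mg/L.

2.3 mg/L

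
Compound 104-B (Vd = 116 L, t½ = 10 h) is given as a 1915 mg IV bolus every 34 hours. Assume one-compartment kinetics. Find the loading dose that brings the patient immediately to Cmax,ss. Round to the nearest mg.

2115 mg

f = (1/2)^(34/10) ≈ 0.094732; accumulation ratio R = 1/(1−f) ≈ 1.10465.
Loading dose to hit Cmax,ss on first dose: D_load = D_maint·R ≈ 1915 × 1.10465 ≈ 2115.40 mg.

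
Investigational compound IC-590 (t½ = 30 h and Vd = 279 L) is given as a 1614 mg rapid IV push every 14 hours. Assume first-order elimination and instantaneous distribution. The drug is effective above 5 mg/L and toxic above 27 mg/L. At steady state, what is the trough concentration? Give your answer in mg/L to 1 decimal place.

15.1 mg/L

τ/t½ = 14/30 ≈ 0.46667, so fraction remaining f = (1/2)^(14/30) ≈ 0.7236.
Single-dose peak C₀ = D/Vd = 1614/279 ≈ 5.785 mg/L.
Steady-state trough Cmin,ss = C₀·f/(1−f) ≈ 5.785 × 0.7236/0.2764 ≈ 15.145 mg/L.
Trough 15.1 mg/L vs MEC 5 mg/L: adequate.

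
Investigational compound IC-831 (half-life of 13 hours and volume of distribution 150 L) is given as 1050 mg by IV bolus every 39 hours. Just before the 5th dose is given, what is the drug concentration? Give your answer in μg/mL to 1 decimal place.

f = (1/2)^(τ/t½) = (1/2)^(39/13) ≈ 0.1250.
C₀ = D/Vd = 1050/150 ≈ 7.000 μg/mL.
Before the 5th dose, 4 doses have been given. Superposition: Cmin = C₀·(f + f² + … + f^4).
≈ 7.000 × (0.1250 + 0.0156 + 0.0020 + 0.0002) ≈ 7.000 × 0.1428 ≈ 1.000 μg/mL.

1.0 μg/mL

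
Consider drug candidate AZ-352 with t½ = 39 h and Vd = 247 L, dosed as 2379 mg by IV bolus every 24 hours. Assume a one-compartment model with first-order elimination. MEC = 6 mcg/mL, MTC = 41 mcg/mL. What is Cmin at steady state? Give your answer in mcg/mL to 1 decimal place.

Over one 24-h interval, 24/39 ≈ 0.61538 half-lives elapse, leaving f ≈ 0.6528 of each dose.
At steady state, accumulation factor R = 1/(1 − e^(−kτ)) ≈ 2.8802.
Each bolus raises the concentration by D/Vd = 2379/247 ≈ 9.632 mcg/mL.
Cmax,ss = C₀/(1 − f) ≈ 9.632/0.3472 ≈ 27.742 mcg/mL.
One interval later, Cmin,ss = Cmax,ss·e^(−kτ) ≈ 27.742 × 0.6528 ≈ 18.110 mcg/mL.
Trough 18.1 mcg/mL vs MEC 6 mcg/mL: adequate.

18.1 mcg/mL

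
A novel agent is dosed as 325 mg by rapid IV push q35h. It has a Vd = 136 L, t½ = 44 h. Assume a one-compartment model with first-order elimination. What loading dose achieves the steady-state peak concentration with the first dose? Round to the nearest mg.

f = (1/2)^(35/44) ≈ 0.576162; accumulation ratio R = 1/(1−f) ≈ 2.35939.
Loading dose to hit Cmax,ss on first dose: D_load = D_maint·R ≈ 325 × 2.35939 ≈ 766.80 mg.

767 mg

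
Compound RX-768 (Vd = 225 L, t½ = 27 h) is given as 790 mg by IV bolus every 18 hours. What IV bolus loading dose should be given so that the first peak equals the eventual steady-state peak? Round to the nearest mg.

2135 mg

f = (1/2)^(18/27) ≈ 0.629961; accumulation ratio R = 1/(1−f) ≈ 2.70242.
Loading dose to hit Cmax,ss on first dose: D_load = D_maint·R ≈ 790 × 2.70242 ≈ 2134.91 mg.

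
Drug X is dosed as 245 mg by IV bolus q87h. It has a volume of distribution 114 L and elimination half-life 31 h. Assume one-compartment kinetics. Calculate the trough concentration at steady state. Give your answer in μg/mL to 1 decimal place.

Over one 87-h interval, 87/31 ≈ 2.8065 half-lives elapse, leaving f ≈ 0.1429 of each dose.
Each bolus raises the concentration by D/Vd = 245/114 ≈ 2.149 μg/mL.
Steady-state trough Cmin,ss = C₀·f/(1−f) ≈ 2.149 × 0.1429/0.8571 ≈ 0.358 μg/mL.

0.4 μg/mL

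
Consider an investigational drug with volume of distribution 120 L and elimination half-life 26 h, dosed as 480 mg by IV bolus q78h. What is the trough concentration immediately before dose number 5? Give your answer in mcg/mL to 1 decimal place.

f = (1/2)^(τ/t½) = (1/2)^(78/26) ≈ 0.1250.
C₀ = D/Vd = 480/120 ≈ 4.000 mcg/mL.
Before the 5th dose, 4 doses have been given. Superposition: Cmin = C₀·(f + f² + … + f^4).
≈ 4.000 × (0.1250 + 0.0156 + 0.0020 + 0.0002) ≈ 4.000 × 0.1428 ≈ 0.571 mcg/mL.

0.6 mcg/mL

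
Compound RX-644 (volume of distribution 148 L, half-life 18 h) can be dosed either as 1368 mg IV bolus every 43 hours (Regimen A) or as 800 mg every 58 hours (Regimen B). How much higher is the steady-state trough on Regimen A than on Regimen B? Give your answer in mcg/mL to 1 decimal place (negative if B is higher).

Regimen A: f = (1/2)^(43/18) ≈ 0.1909; Cmin,ss = (1368/148)·f/(1−f) ≈ 2.181 mcg/mL.
Regimen B: f = (1/2)^(58/18) ≈ 0.1072; Cmin,ss = (800/148)·f/(1−f) ≈ 0.649 mcg/mL.
Difference ≈ 2.181 − 0.649 ≈ 1.532 mcg/mL.

1.5 mcg/mL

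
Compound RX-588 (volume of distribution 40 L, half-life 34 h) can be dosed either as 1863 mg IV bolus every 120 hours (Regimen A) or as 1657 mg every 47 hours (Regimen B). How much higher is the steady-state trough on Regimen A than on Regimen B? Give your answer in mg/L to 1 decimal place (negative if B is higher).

-21.4 mg/L

Regimen A: f = (1/2)^(120/34) ≈ 0.0866; Cmin,ss = (1863/40)·f/(1−f) ≈ 4.416 mg/L.
Regimen B: f = (1/2)^(47/34) ≈ 0.3836; Cmin,ss = (1657/40)·f/(1−f) ≈ 25.780 mg/L.
Difference ≈ 4.416 − 25.780 ≈ -21.364 mg/L.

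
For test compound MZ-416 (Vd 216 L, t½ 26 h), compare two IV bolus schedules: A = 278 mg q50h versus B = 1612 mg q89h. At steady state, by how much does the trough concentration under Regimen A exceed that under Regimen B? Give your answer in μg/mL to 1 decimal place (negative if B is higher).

Regimen A: f = (1/2)^(50/26) ≈ 0.2637; Cmin,ss = (278/216)·f/(1−f) ≈ 0.461 μg/mL.
Regimen B: f = (1/2)^(89/26) ≈ 0.0932; Cmin,ss = (1612/216)·f/(1−f) ≈ 0.767 μg/mL.
Difference ≈ 0.461 − 0.767 ≈ -0.306 μg/mL.

-0.3 μg/mL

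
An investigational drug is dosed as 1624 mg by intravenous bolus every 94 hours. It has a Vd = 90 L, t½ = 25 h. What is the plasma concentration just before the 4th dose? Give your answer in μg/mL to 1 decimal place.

1.4 μg/mL

f = (1/2)^(τ/t½) = (1/2)^(94/25) ≈ 0.0738.
C₀ = D/Vd = 1624/90 ≈ 18.044 μg/mL.
Before the 4th dose, 3 doses have been given. Superposition: Cmin = C₀·(f + f² + … + f^3).
≈ 18.044 × (0.0738 + 0.0054 + 0.0004) ≈ 18.044 × 0.0796 ≈ 1.436 μg/mL.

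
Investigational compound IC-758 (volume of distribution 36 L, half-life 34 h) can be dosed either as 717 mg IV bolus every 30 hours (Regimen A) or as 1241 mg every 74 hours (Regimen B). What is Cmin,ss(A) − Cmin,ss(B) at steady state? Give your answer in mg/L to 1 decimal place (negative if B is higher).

13.8 mg/L

Regimen A: f = (1/2)^(30/34) ≈ 0.5425; Cmin,ss = (717/36)·f/(1−f) ≈ 23.617 mg/L.
Regimen B: f = (1/2)^(74/34) ≈ 0.2212; Cmin,ss = (1241/36)·f/(1−f) ≈ 9.791 mg/L.
Difference ≈ 23.617 − 9.791 ≈ 13.826 mg/L.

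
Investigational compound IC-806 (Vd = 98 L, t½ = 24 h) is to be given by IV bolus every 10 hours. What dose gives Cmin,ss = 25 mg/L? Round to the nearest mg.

τ/t½ = 10/24 ≈ 0.41667, so f = (1/2)^(10/24) ≈ 0.749154.
Cmin,ss = (D/Vd)·f/(1−f), so D = Cmin,ss·Vd·(1−f)/f.
D = 25 × 98 × (1−f)/f ≈ 25 × 98 × 0.33484 ≈ 820.36 mg.

820 mg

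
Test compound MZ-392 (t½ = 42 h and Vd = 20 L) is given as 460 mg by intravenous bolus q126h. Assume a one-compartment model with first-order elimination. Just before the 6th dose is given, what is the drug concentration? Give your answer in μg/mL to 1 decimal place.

f = (1/2)^(τ/t½) = (1/2)^(126/42) ≈ 0.1250.
C₀ = D/Vd = 460/20 ≈ 23.000 μg/mL.
Before the 6th dose, 5 doses have been given. Superposition: Cmin = C₀·(f + f² + … + f^5).
≈ 23.000 × (0.1250 + 0.0156 + 0.0020 + 0.0002 + 0.0000) ≈ 23.000 × 0.1428 ≈ 3.284 μg/mL.

3.3 μg/mL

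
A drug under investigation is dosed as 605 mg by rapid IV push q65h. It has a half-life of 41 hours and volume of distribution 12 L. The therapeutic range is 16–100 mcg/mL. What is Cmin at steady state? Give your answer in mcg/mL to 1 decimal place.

k = ln2/t½ = ln2/41 ≈ 0.016906 h⁻¹; fraction remaining f = e^(−kτ) = e^(−0.016906×65) ≈ 0.3332.
Accumulation ratio R = 1/(1 − f) ≈ 1/0.6668 ≈ 1.4997.
Each bolus raises the concentration by D/Vd = 605/12 ≈ 50.417 mcg/mL.
Steady-state peak Cmax,ss = C₀·R ≈ 50.417 × 1.4997 ≈ 75.610 mcg/mL.
Steady-state trough Cmin,ss = Cmax,ss·f ≈ 75.610 × 0.3332 ≈ 25.193 mcg/mL.
Trough 25.2 mcg/mL vs MEC 16 mcg/mL: adequate.

25.2 mcg/mL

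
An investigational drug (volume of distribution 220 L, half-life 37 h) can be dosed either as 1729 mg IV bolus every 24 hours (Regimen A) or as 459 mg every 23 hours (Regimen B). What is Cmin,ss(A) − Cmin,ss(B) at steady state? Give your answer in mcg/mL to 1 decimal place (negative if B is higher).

10.0 mcg/mL

Regimen A: f = (1/2)^(24/37) ≈ 0.6379; Cmin,ss = (1729/220)·f/(1−f) ≈ 13.845 mcg/mL.
Regimen B: f = (1/2)^(23/37) ≈ 0.6499; Cmin,ss = (459/220)·f/(1−f) ≈ 3.873 mcg/mL.
Difference ≈ 13.845 − 3.873 ≈ 9.972 mcg/mL.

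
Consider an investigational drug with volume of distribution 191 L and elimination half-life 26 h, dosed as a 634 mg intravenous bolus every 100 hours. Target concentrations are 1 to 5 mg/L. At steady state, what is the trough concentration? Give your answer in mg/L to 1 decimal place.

0.2 mg/L

k = ln2/t½ = ln2/26 ≈ 0.026660 h⁻¹; fraction remaining f = e^(−kτ) = e^(−0.026660×100) ≈ 0.0695.
Single-dose peak C₀ = D/Vd = 634/191 ≈ 3.319 mg/L.
Steady-state trough Cmin,ss = C₀·f/(1−f) ≈ 3.319 × 0.0695/0.9305 ≈ 0.248 mg/L.
Trough 0.2 mg/L vs MEC 1 mg/L: subtherapeutic.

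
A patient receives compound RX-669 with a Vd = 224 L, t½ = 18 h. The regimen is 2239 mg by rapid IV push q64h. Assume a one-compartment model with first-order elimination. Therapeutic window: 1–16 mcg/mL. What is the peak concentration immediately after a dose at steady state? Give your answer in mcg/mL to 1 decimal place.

τ/t½ = 64/18 ≈ 3.5556, so fraction remaining f = (1/2)^(64/18) ≈ 0.0850.
At steady state, accumulation factor R = 1/(1 − e^(−kτ)) ≈ 1.0929.
Each bolus raises the concentration by D/Vd = 2239/224 ≈ 9.996 mcg/mL.
Cmax,ss = C₀/(1 − f) ≈ 9.996/0.9150 ≈ 10.925 mcg/mL.
Peak 10.9 mcg/mL vs MTC 16 mcg/mL: below toxic threshold.

10.9 mcg/mL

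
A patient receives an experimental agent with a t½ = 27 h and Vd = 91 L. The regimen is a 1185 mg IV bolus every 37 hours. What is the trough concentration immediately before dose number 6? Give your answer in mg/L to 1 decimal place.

8.1 mg/L

f = (1/2)^(τ/t½) = (1/2)^(37/27) ≈ 0.3868.
C₀ = D/Vd = 1185/91 ≈ 13.022 mg/L.
Before the 6th dose, 5 doses have been given. Superposition: Cmin = C₀·(f + f² + … + f^5).
≈ 13.022 × (0.3868 + 0.1496 + 0.0579 + 0.0224 + 0.0087) ≈ 13.022 × 0.6254 ≈ 8.144 mg/L.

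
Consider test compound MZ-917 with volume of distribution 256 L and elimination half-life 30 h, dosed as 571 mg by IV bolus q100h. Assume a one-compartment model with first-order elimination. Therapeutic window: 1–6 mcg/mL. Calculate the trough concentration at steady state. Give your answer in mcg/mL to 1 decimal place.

0.2 mcg/mL

k = ln2/t½ = ln2/30 ≈ 0.023105 h⁻¹; fraction remaining f = e^(−kτ) = e^(−0.023105×100) ≈ 0.0992.
Accumulation ratio R = 1/(1 − f) ≈ 1/0.9008 ≈ 1.1101.
Single-dose peak C₀ = D/Vd = 571/256 ≈ 2.230 mcg/mL.
Cmax,ss = C₀/(1 − f) ≈ 2.230/0.9008 ≈ 2.476 mcg/mL.
One interval later, Cmin,ss = Cmax,ss·e^(−kτ) ≈ 2.476 × 0.0992 ≈ 0.246 mcg/mL.
Trough 0.2 mcg/mL vs MEC 1 mcg/mL: subtherapeutic.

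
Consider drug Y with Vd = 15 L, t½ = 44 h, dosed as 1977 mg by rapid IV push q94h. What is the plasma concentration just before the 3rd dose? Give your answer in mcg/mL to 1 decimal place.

f = (1/2)^(τ/t½) = (1/2)^(94/44) ≈ 0.2275.
C₀ = D/Vd = 1977/15 ≈ 131.800 mcg/mL.
Before the 3rd dose, 2 doses have been given. Superposition: Cmin = C₀·(f + f²).
≈ 131.800 × (0.2275 + 0.0518) ≈ 131.800 × 0.2793 ≈ 36.812 mcg/mL.

36.8 mcg/mL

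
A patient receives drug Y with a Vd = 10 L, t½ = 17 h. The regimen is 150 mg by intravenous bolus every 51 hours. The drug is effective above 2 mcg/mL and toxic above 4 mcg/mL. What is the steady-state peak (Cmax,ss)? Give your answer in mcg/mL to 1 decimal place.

17.1 mcg/mL

The dosing interval is 3 half-lives, so f = 2^(−3) = 0.125.
Accumulation ratio R = 1/(1 − f) = 1/0.875 = 8/7.
Single-dose peak C₀ = D/Vd = 150/10 = 15 mcg/mL.
Steady-state peak Cmax,ss = C₀·R = 15 × 8/7 ≈ 17.143 mcg/mL.
Peak 17.1 mcg/mL vs MTC 4 mcg/mL: exceeds toxic threshold.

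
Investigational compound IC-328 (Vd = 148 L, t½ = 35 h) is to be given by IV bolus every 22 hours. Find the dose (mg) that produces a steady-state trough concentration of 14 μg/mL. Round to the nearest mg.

τ/t½ = 22/35 ≈ 0.62857, so f = (1/2)^(22/35) ≈ 0.646817.
Cmin,ss = (D/Vd)·f/(1−f), so D = Cmin,ss·Vd·(1−f)/f.
D = 14 × 148 × (1−f)/f ≈ 14 × 148 × 0.54603 ≈ 1131.37 mg.

1131 mg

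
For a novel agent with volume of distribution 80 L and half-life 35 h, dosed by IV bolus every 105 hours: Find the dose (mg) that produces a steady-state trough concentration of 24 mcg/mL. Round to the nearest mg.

13440 mg

τ/t½ = 105/35 ≈ 3, so f = (1/2)^(105/35) ≈ 0.125000.
Cmin,ss = (D/Vd)·f/(1−f), so D = Cmin,ss·Vd·(1−f)/f.
D = 24 × 80 × (1−f)/f ≈ 24 × 80 × 7.00000 ≈ 13440.00 mg.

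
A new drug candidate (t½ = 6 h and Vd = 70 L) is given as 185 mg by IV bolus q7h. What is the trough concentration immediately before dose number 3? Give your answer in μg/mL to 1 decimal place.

f = (1/2)^(τ/t½) = (1/2)^(7/6) ≈ 0.4454.
C₀ = D/Vd = 185/70 ≈ 2.643 μg/mL.
Before the 3rd dose, 2 doses have been given. Superposition: Cmin = C₀·(f + f²).
≈ 2.643 × (0.4454 + 0.1984) ≈ 2.643 × 0.6438 ≈ 1.702 μg/mL.

1.7 μg/mL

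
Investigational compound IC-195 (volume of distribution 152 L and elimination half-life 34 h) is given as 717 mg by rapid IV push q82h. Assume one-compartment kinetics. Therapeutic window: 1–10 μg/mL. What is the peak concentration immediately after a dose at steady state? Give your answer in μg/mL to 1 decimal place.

τ/t½ = 82/34 ≈ 2.4118, so fraction remaining f = (1/2)^(82/34) ≈ 0.1879.
At steady state, accumulation factor R = 1/(1 − e^(−kτ)) ≈ 1.2314.
Single-dose peak C₀ = D/Vd = 717/152 ≈ 4.717 μg/mL.
Steady-state peak Cmax,ss = C₀·R ≈ 4.717 × 1.2314 ≈ 5.809 μg/mL.
Peak 5.8 μg/mL vs MTC 10 μg/mL: below toxic threshold.

5.8 μg/mL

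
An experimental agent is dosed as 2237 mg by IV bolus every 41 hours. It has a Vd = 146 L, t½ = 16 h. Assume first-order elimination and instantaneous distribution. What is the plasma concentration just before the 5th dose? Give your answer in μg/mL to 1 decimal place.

3.1 μg/mL

f = (1/2)^(τ/t½) = (1/2)^(41/16) ≈ 0.1693.
C₀ = D/Vd = 2237/146 ≈ 15.322 μg/mL.
Before the 5th dose, 4 doses have been given. Superposition: Cmin = C₀·(f + f² + … + f^4).
≈ 15.322 × (0.1693 + 0.0287 + 0.0049 + 0.0008) ≈ 15.322 × 0.2037 ≈ 3.121 μg/mL.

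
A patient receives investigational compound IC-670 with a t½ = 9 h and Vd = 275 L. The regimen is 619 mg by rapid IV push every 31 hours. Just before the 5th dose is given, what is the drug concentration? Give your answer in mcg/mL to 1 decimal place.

0.2 mcg/mL

f = (1/2)^(τ/t½) = (1/2)^(31/9) ≈ 0.0919.
C₀ = D/Vd = 619/275 ≈ 2.251 mcg/mL.
Before the 5th dose, 4 doses have been given. Superposition: Cmin = C₀·(f + f² + … + f^4).
≈ 2.251 × (0.0919 + 0.0084 + 0.0008 + 0.0001) ≈ 2.251 × 0.1012 ≈ 0.228 mcg/mL.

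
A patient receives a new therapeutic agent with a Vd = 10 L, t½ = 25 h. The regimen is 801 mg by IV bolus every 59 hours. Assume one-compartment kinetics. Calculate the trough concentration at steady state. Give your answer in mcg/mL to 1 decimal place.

τ/t½ = 59/25 ≈ 2.36, so fraction remaining f = (1/2)^(59/25) ≈ 0.1948.
At steady state, accumulation factor R = 1/(1 − e^(−kτ)) ≈ 1.2419.
Single-dose peak C₀ = D/Vd = 801/10 ≈ 80.100 mcg/mL.
Steady-state peak Cmax,ss = C₀·R ≈ 80.100 × 1.2419 ≈ 99.476 mcg/mL.
Steady-state trough Cmin,ss = Cmax,ss·f ≈ 99.476 × 0.1948 ≈ 19.378 mcg/mL.

19.4 mcg/mL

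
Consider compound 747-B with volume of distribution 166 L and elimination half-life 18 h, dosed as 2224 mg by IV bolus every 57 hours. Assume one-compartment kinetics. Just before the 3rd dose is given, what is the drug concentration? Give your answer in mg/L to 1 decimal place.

f = (1/2)^(τ/t½) = (1/2)^(57/18) ≈ 0.1114.
C₀ = D/Vd = 2224/166 ≈ 13.398 mg/L.
Before the 3rd dose, 2 doses have been given. Superposition: Cmin = C₀·(f + f²).
≈ 13.398 × (0.1114 + 0.0124) ≈ 13.398 × 0.1238 ≈ 1.659 mg/L.

1.7 mg/L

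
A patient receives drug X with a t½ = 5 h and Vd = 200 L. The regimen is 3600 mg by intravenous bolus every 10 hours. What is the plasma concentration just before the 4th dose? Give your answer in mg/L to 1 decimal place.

f = (1/2)^(τ/t½) = (1/2)^(10/5) ≈ 0.2500.
C₀ = D/Vd = 3600/200 ≈ 18.000 mg/L.
Before the 4th dose, 3 doses have been given. Superposition: Cmin = C₀·(f + f² + … + f^3).
≈ 18.000 × (0.2500 + 0.0625 + 0.0156) ≈ 18.000 × 0.3281 ≈ 5.906 mg/L.

5.9 mg/L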